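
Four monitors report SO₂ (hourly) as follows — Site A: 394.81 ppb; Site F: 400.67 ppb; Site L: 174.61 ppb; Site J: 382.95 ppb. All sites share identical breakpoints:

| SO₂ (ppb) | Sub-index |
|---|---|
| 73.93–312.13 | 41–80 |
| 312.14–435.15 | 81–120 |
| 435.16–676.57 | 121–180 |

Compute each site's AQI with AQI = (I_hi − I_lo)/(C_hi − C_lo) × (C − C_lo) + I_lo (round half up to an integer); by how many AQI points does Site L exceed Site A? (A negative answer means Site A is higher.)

Site A: row 312.14–435.15 (AQI 81–120). (120−81)·(394.81−312.14)/(435.15−312.14) + 81 = 39·82.67/123.01 + 81 ≈ 107.21 → 107.
Site F: row 312.14–435.15 (AQI 81–120). (120−81)·(400.67−312.14)/(435.15−312.14) + 81 = 39·88.53/123.01 + 81 ≈ 109.07 → 109.
Site L 174.61: bracket 73.93–312.13 → index 41–80; slope 39/238.20, offset 100.68.
AQI = 41 + 39/238.20·100.68 ≈ 57.48 ⇒ 57.
Site J: 382.95 lies in 312.14–435.15, so I_lo=81, I_hi=120, C_lo=312.14, C_hi=435.15.
(120−81)/(435.15−312.14) × (382.95−312.14) + 81 = 39/123.01 × 70.81 + 81 ≈ 103.45 → 103.
AQIs: Site A=107, Site F=109, Site L=57, Site J=103. Site L (57) − Site A (107) = -50.

-50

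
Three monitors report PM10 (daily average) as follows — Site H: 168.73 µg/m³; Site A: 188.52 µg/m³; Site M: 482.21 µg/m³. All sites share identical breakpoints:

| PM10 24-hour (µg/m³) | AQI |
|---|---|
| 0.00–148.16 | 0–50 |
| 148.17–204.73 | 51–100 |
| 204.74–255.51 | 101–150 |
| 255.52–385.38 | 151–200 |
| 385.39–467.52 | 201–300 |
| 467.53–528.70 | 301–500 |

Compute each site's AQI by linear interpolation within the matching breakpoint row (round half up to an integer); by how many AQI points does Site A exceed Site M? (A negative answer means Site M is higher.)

-263

Site H 168.73: bracket 148.17–204.73 → index 51–100; slope 49/56.56, offset 20.56.
AQI = 51 + 49/56.56·20.56 ≈ 68.81 ⇒ 69.
Site A: row 148.17–204.73 (AQI 51–100). (100−51)·(188.52−148.17)/(204.73−148.17) + 51 = 49·40.35/56.56 + 51 ≈ 85.96 → 86.
Site M: 482.21 ∈ [467.53, 528.70] ↔ index [301, 500].
301 + (482.21−467.53)·(500−301)/(528.70−467.53) = 301 + 14.68·199/61.17 ≈ 348.76, so AQI = 349.
AQIs: Site H=69, Site A=86, Site M=349. Site A (86) − Site M (349) = -263.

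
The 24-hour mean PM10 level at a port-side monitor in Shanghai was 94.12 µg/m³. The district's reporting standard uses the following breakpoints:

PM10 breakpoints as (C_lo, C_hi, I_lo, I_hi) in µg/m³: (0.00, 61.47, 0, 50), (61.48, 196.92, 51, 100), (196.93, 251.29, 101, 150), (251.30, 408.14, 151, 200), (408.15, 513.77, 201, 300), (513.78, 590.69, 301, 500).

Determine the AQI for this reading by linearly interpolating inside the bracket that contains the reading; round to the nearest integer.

PM10: 94.12 ∈ [61.48, 196.92] ↔ index [51, 100].
51 + (94.12−61.48)·(100−51)/(196.92−61.48) = 51 + 32.64·49/135.44 ≈ 62.81, so AQI = 63.

63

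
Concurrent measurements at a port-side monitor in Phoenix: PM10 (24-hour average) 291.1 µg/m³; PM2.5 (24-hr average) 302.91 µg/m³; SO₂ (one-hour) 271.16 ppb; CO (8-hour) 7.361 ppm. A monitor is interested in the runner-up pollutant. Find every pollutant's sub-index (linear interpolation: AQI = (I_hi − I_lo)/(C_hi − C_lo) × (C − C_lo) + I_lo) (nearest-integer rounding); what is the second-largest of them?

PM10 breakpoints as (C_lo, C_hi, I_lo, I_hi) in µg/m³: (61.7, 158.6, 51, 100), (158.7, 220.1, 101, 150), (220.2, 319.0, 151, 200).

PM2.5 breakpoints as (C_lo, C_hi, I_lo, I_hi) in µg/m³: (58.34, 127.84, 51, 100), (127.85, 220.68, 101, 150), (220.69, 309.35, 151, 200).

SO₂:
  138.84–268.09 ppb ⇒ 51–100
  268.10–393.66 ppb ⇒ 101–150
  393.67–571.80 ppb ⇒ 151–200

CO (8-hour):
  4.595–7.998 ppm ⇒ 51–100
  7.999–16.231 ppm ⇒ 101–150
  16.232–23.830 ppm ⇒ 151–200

PM10 291.1: bracket 220.2–319.0 → index 151–200; slope 49/98.8, offset 70.9.
AQI = 151 + 49/98.8·70.9 ≈ 186.16 ⇒ 186.
PM2.5: 302.91 lies in 220.69–309.35, so I_lo=151, I_hi=200, C_lo=220.69, C_hi=309.35.
(200−151)/(309.35−220.69) × (302.91−220.69) + 151 = 49/88.66 × 82.22 + 151 ≈ 196.44 → 196.
SO₂: 271.16 ∈ [268.10, 393.66] ↔ index [101, 150].
101 + (271.16−268.10)·(150−101)/(393.66−268.10) = 101 + 3.06·49/125.56 ≈ 102.19, so AQI = 102.
CO: row 4.595–7.998 (AQI 51–100). (100−51)·(7.361−4.595)/(7.998−4.595) + 51 = 49·2.766/3.403 + 51 ≈ 90.83 → 91.
Sub-indices: PM10→186, PM2.5→196, SO₂→102, CO→91. Ranked high→low: 196, 186, 102, 91. Second-highest sub-index = 186.

186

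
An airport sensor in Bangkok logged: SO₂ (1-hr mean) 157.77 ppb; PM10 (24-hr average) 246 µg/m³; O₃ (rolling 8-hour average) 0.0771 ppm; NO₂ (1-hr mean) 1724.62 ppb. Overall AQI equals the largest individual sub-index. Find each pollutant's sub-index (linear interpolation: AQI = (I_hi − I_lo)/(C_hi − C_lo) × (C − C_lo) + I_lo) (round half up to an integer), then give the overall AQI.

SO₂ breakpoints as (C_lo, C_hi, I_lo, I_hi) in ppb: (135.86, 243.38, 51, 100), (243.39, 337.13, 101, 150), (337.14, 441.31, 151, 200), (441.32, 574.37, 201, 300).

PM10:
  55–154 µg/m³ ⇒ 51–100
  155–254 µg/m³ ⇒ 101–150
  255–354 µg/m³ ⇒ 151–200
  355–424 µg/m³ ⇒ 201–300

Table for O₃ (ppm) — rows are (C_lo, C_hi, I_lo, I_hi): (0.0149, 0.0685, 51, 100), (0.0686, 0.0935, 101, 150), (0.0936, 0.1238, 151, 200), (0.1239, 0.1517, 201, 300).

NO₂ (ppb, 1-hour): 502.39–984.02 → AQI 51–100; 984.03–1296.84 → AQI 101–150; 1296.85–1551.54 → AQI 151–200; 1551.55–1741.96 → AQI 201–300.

SO₂ 157.77: bracket 135.86–243.38 → index 51–100; slope 49/107.52, offset 21.91.
AQI = 51 + 49/107.52·21.91 ≈ 60.99 ⇒ 61.
PM10: 246 ∈ [155, 254] ↔ index [101, 150].
101 + (246−155)·(150−101)/(254−155) = 101 + 91·49/99 ≈ 146.04, so AQI = 146.
O₃: row 0.0686–0.0935 (AQI 101–150). (150−101)·(0.0771−0.0686)/(0.0935−0.0686) + 101 = 49·0.0085/0.0249 + 101 ≈ 117.73 → 118.
NO₂: row 1551.55–1741.96 (AQI 201–300). (300−201)·(1724.62−1551.55)/(1741.96−1551.55) + 201 = 99·173.07/190.41 + 201 ≈ 290.98 → 291.
Sub-indices: SO₂→61, PM10→146, O₃→118, NO₂→291. Overall AQI = max = 291; dominant pollutant is NO₂.

291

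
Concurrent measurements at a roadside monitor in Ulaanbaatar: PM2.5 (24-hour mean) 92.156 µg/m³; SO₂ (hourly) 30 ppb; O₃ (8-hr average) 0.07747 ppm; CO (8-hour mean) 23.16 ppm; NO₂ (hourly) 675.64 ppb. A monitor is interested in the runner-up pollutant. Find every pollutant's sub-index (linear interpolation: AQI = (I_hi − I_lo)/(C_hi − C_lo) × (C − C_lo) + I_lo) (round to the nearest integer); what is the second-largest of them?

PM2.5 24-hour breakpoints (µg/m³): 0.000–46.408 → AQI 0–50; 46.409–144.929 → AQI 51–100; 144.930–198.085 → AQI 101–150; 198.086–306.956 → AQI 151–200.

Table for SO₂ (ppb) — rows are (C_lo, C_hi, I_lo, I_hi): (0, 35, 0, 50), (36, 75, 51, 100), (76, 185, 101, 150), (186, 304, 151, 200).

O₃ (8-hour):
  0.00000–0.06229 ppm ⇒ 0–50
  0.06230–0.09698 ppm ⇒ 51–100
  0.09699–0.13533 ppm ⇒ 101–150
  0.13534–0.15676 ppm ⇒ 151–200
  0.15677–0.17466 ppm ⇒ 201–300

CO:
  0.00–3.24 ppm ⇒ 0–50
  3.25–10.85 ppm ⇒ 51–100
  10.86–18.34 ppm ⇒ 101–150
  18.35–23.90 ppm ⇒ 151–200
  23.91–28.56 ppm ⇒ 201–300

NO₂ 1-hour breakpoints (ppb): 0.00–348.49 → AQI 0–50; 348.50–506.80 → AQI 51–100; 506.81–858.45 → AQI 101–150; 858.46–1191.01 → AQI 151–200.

125

PM2.5 92.156: bracket 46.409–144.929 → index 51–100; slope 49/98.520, offset 45.747.
AQI = 51 + 49/98.520·45.747 ≈ 73.75 ⇒ 74.
SO₂: row 0–35 (AQI 0–50). (50−0)·(30−0)/(35−0) + 0 = 50·30/35 + 0 ≈ 42.86 → 43.
O₃: 0.07747 ∈ [0.06230, 0.09698] ↔ index [51, 100].
51 + (0.07747−0.06230)·(100−51)/(0.09698−0.06230) = 51 + 0.01517·49/0.03468 ≈ 72.43, so AQI = 72.
CO: 23.16 ∈ [18.35, 23.90] ↔ index [151, 200].
151 + (23.16−18.35)·(200−151)/(23.90−18.35) = 151 + 4.81·49/5.55 ≈ 193.47, so AQI = 193.
NO₂: 675.64 ∈ [506.81, 858.45] ↔ index [101, 150].
101 + (675.64−506.81)·(150−101)/(858.45−506.81) = 101 + 168.83·49/351.64 ≈ 124.53, so AQI = 125.
Sub-indices: PM2.5→74, SO₂→43, O₃→72, CO→193, NO₂→125. Ranked high→low: 193, 125, 74, 72, 43. Second-highest sub-index = 125.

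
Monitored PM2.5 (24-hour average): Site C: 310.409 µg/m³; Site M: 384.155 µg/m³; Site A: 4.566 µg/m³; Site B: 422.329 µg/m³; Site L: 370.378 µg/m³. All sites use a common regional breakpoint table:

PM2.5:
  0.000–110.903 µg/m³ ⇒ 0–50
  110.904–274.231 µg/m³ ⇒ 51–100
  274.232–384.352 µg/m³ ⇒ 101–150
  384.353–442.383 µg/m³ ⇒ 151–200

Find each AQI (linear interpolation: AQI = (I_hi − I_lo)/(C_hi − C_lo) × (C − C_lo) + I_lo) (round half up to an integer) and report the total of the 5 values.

596

Site C 310.409: bracket 274.232–384.352 → index 101–150; slope 49/110.120, offset 36.177.
AQI = 101 + 49/110.120·36.177 ≈ 117.10 ⇒ 117.
Site M: row 274.232–384.352 (AQI 101–150). (150−101)·(384.155−274.232)/(384.352−274.232) + 101 = 49·109.923/110.120 + 101 ≈ 149.91 → 150.
Site A: row 0.000–110.903 (AQI 0–50). (50−0)·(4.566−0.000)/(110.903−0.000) + 0 = 50·4.566/110.903 + 0 ≈ 2.06 → 2.
Site B: row 384.353–442.383 (AQI 151–200). (200−151)·(422.329−384.353)/(442.383−384.353) + 151 = 49·37.976/58.030 + 151 ≈ 183.07 → 183.
Site L 370.378: bracket 274.232–384.352 → index 101–150; slope 49/110.120, offset 96.146.
AQI = 101 + 49/110.120·96.146 ≈ 143.78 ⇒ 144.
AQIs: Site C=117, Site M=150, Site A=2, Site B=183, Site L=144. Sum = 117 + 150 + 2 + 183 + 144 = 596.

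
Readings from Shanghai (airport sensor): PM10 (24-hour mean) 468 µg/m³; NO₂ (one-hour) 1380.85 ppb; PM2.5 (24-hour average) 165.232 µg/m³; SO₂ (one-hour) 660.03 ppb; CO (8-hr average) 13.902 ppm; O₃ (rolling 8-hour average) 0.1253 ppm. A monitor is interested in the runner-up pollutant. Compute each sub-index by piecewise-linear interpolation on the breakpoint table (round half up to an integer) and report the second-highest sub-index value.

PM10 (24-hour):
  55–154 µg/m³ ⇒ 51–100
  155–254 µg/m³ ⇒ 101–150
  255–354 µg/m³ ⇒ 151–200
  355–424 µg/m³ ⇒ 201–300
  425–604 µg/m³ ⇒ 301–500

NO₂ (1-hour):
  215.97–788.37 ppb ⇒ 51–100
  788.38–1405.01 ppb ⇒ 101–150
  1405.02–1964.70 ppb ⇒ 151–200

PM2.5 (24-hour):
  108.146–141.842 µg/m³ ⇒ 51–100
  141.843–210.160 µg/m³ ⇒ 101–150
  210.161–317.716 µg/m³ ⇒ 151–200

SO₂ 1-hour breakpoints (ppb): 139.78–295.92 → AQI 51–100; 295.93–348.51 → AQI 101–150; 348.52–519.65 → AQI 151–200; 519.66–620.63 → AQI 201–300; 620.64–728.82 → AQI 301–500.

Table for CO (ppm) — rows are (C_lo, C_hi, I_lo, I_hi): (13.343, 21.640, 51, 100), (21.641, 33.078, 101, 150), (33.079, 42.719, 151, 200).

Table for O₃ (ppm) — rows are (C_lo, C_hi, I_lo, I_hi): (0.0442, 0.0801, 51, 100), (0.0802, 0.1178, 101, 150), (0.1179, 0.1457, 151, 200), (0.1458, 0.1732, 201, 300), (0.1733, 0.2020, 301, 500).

PM10 468: bracket 425–604 → index 301–500; slope 199/179, offset 43.
AQI = 301 + 199/179·43 ≈ 348.80 ⇒ 349.
NO₂: 1380.85 lies in 788.38–1405.01, so I_lo=101, I_hi=150, C_lo=788.38, C_hi=1405.01.
(150−101)/(1405.01−788.38) × (1380.85−788.38) + 101 = 49/616.63 × 592.47 + 101 ≈ 148.08 → 148.
PM2.5: 165.232 lies in 141.843–210.160, so I_lo=101, I_hi=150, C_lo=141.843, C_hi=210.160.
(150−101)/(210.160−141.843) × (165.232−141.843) + 101 = 49/68.317 × 23.389 + 101 ≈ 117.78 → 118.
SO₂: row 620.64–728.82 (AQI 301–500). (500−301)·(660.03−620.64)/(728.82−620.64) + 301 = 199·39.39/108.18 + 301 ≈ 373.46 → 373.
CO: 13.902 ∈ [13.343, 21.640] ↔ index [51, 100].
51 + (13.902−13.343)·(100−51)/(21.640−13.343) = 51 + 0.559·49/8.297 ≈ 54.30, so AQI = 54.
O₃: 0.1253 lies in 0.1179–0.1457, so I_lo=151, I_hi=200, C_lo=0.1179, C_hi=0.1457.
(200−151)/(0.1457−0.1179) × (0.1253−0.1179) + 151 = 49/0.0278 × 0.0074 + 151 ≈ 164.04 → 164.
Sub-indices: PM10→349, NO₂→148, PM2.5→118, SO₂→373, CO→54, O₃→164. Ranked high→low: 373, 349, 164, 148, 118, 54. Second-highest sub-index = 349.

349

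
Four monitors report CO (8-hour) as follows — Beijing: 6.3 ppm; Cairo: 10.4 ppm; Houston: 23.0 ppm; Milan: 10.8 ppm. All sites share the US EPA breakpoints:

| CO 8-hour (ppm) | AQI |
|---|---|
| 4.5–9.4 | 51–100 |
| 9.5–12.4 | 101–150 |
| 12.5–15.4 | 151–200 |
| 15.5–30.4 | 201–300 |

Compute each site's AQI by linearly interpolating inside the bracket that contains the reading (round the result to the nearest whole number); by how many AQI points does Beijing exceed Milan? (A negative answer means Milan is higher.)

Beijing: 6.3 ∈ [4.5, 9.4] ↔ index [51, 100].
51 + (6.3−4.5)·(100−51)/(9.4−4.5) = 51 + 1.8·49/4.9 ≈ 69.00, so AQI = 69.
Cairo 10.4: bracket 9.5–12.4 → index 101–150; slope 49/2.9, offset 0.9.
AQI = 101 + 49/2.9·0.9 ≈ 116.21 ⇒ 116.
Houston: 23.0 lies in 15.5–30.4, so I_lo=201, I_hi=300, C_lo=15.5, C_hi=30.4.
(300−201)/(30.4−15.5) × (23.0−15.5) + 201 = 99/14.9 × 7.5 + 201 ≈ 250.83 → 251.
Milan: 10.8 ∈ [9.5, 12.4] ↔ index [101, 150].
101 + (10.8−9.5)·(150−101)/(12.4−9.5) = 101 + 1.3·49/2.9 ≈ 122.97, so AQI = 123.
AQIs: Beijing=69, Cairo=116, Houston=251, Milan=123. Beijing (69) − Milan (123) = -54.

-54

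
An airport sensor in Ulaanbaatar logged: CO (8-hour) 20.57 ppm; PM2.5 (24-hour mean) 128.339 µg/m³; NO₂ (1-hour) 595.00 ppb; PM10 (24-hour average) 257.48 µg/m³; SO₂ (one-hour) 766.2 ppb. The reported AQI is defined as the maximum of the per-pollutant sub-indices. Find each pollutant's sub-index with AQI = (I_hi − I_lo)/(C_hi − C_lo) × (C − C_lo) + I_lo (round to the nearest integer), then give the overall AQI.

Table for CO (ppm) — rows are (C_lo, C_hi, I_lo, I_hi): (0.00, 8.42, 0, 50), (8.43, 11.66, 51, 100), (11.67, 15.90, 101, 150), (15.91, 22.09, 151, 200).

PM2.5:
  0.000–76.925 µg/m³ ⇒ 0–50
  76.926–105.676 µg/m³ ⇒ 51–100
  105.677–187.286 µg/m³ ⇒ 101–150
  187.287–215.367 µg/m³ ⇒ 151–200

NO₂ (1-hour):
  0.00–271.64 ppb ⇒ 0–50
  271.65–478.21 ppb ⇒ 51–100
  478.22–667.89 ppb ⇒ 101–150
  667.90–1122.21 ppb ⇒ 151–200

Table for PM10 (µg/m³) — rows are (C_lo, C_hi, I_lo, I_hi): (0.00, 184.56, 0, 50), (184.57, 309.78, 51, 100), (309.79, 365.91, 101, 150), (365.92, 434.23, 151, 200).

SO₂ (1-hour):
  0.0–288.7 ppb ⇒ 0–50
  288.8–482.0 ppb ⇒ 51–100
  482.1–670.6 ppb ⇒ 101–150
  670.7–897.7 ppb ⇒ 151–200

CO: 20.57 ∈ [15.91, 22.09] ↔ index [151, 200].
151 + (20.57−15.91)·(200−151)/(22.09−15.91) = 151 + 4.66·49/6.18 ≈ 187.95, so AQI = 188.
PM2.5 128.339: bracket 105.677–187.286 → index 101–150; slope 49/81.609, offset 22.662.
AQI = 101 + 49/81.609·22.662 ≈ 114.61 ⇒ 115.
NO₂: 595.00 ∈ [478.22, 667.89] ↔ index [101, 150].
101 + (595.00−478.22)·(150−101)/(667.89−478.22) = 101 + 116.78·49/189.67 ≈ 131.17, so AQI = 131.
PM10: row 184.57–309.78 (AQI 51–100). (100−51)·(257.48−184.57)/(309.78−184.57) + 51 = 49·72.91/125.21 + 51 ≈ 79.53 → 80.
SO₂: 766.2 ∈ [670.7, 897.7] ↔ index [151, 200].
151 + (766.2−670.7)·(200−151)/(897.7−670.7) = 151 + 95.5·49/227.0 ≈ 171.61, so AQI = 172.
Sub-indices: CO→188, PM2.5→115, NO₂→131, PM10→80, SO₂→172. Overall AQI = max = 188; dominant pollutant is CO.
AQI 188: Unhealthy.

188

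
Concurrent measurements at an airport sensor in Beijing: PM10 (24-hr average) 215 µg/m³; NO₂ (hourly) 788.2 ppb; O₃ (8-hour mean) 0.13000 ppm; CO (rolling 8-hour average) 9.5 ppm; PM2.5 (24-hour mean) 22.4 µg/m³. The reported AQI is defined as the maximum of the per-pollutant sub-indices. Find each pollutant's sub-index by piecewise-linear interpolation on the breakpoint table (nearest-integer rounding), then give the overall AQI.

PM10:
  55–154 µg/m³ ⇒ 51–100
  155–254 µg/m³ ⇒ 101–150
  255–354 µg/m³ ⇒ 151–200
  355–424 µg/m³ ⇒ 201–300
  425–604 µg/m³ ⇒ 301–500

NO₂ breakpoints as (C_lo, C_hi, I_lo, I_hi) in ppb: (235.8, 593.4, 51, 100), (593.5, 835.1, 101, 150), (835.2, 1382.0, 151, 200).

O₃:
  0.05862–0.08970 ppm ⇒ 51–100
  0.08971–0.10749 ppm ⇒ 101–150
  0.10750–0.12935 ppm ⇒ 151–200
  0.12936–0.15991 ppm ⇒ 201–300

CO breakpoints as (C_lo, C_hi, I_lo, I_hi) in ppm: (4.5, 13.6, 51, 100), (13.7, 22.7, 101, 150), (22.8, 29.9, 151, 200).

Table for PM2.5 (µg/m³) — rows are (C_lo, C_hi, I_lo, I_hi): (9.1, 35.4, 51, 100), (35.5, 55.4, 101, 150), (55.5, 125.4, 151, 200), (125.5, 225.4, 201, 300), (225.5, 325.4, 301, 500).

203

PM10: 215 ∈ [155, 254] ↔ index [101, 150].
101 + (215−155)·(150−101)/(254−155) = 101 + 60·49/99 ≈ 130.70, so AQI = 131.
NO₂: row 593.5–835.1 (AQI 101–150). (150−101)·(788.2−593.5)/(835.1−593.5) + 101 = 49·194.7/241.6 + 101 ≈ 140.49 → 140.
O₃: 0.13000 lies in 0.12936–0.15991, so I_lo=201, I_hi=300, C_lo=0.12936, C_hi=0.15991.
(300−201)/(0.15991−0.12936) × (0.13000−0.12936) + 201 = 99/0.03055 × 0.00064 + 201 ≈ 203.07 → 203.
CO: 9.5 lies in 4.5–13.6, so I_lo=51, I_hi=100, C_lo=4.5, C_hi=13.6.
(100−51)/(13.6−4.5) × (9.5−4.5) + 51 = 49/9.1 × 5.0 + 51 ≈ 77.92 → 78.
PM2.5 22.4: bracket 9.1–35.4 → index 51–100; slope 49/26.3, offset 13.3.
AQI = 51 + 49/26.3·13.3 ≈ 75.78 ⇒ 76.
Sub-indices: PM10→131, NO₂→140, O₃→203, CO→78, PM2.5→76. Overall AQI = max = 203; dominant pollutant is O₃.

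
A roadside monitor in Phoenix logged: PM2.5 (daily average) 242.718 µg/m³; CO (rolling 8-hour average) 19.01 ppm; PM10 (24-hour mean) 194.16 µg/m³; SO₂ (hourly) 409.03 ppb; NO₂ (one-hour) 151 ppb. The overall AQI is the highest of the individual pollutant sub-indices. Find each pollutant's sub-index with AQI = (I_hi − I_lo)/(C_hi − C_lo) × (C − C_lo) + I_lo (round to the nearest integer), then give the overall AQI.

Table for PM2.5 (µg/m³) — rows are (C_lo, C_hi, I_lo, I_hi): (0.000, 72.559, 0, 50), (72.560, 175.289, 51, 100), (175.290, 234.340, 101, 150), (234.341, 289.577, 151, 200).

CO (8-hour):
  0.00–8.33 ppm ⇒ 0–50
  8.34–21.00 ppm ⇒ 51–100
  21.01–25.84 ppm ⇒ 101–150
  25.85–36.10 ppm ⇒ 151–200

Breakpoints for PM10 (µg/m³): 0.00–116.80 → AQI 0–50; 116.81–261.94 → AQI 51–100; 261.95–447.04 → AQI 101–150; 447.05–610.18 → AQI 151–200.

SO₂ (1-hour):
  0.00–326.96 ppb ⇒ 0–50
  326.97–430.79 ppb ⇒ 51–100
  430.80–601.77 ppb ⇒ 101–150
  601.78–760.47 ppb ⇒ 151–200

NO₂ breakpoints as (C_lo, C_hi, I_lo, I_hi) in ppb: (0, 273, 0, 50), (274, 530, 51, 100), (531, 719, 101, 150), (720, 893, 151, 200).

PM2.5 242.718: bracket 234.341–289.577 → index 151–200; slope 49/55.236, offset 8.377.
AQI = 151 + 49/55.236·8.377 ≈ 158.43 ⇒ 158.
CO: row 8.34–21.00 (AQI 51–100). (100−51)·(19.01−8.34)/(21.00−8.34) + 51 = 49·10.67/12.66 + 51 ≈ 92.30 → 92.
PM10: 194.16 ∈ [116.81, 261.94] ↔ index [51, 100].
51 + (194.16−116.81)·(100−51)/(261.94−116.81) = 51 + 77.35·49/145.13 ≈ 77.12, so AQI = 77.
SO₂: 409.03 ∈ [326.97, 430.79] ↔ index [51, 100].
51 + (409.03−326.97)·(100−51)/(430.79−326.97) = 51 + 82.06·49/103.82 ≈ 89.73, so AQI = 90.
NO₂: row 0–273 (AQI 0–50). (50−0)·(151−0)/(273−0) + 0 = 50·151/273 + 0 ≈ 27.66 → 28.
Sub-indices: PM2.5→158, CO→92, PM10→77, SO₂→90, NO₂→28. Overall AQI = max = 158; dominant pollutant is PM2.5.
AQI 158: Unhealthy.

158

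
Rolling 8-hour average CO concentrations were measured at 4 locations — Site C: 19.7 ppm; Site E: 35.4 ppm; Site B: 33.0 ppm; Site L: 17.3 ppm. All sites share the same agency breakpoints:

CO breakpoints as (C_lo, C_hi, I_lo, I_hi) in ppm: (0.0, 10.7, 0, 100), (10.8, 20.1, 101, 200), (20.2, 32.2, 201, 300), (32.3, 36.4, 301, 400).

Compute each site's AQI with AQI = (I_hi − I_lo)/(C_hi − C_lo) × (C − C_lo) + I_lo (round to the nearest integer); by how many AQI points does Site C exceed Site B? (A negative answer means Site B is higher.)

Site C: row 10.8–20.1 (AQI 101–200). (200−101)·(19.7−10.8)/(20.1−10.8) + 101 = 99·8.9/9.3 + 101 ≈ 195.74 → 196.
Site E 35.4: bracket 32.3–36.4 → index 301–400; slope 99/4.1, offset 3.1.
AQI = 301 + 99/4.1·3.1 ≈ 375.85 ⇒ 376.
Site B: 33.0 lies in 32.3–36.4, so I_lo=301, I_hi=400, C_lo=32.3, C_hi=36.4.
(400−301)/(36.4−32.3) × (33.0−32.3) + 301 = 99/4.1 × 0.7 + 301 ≈ 317.90 → 318.
Site L: 17.3 lies in 10.8–20.1, so I_lo=101, I_hi=200, C_lo=10.8, C_hi=20.1.
(200−101)/(20.1−10.8) × (17.3−10.8) + 101 = 99/9.3 × 6.5 + 101 ≈ 170.19 → 170.
AQIs: Site C=196, Site E=376, Site B=318, Site L=170. Site C (196) − Site B (318) = -122.

-122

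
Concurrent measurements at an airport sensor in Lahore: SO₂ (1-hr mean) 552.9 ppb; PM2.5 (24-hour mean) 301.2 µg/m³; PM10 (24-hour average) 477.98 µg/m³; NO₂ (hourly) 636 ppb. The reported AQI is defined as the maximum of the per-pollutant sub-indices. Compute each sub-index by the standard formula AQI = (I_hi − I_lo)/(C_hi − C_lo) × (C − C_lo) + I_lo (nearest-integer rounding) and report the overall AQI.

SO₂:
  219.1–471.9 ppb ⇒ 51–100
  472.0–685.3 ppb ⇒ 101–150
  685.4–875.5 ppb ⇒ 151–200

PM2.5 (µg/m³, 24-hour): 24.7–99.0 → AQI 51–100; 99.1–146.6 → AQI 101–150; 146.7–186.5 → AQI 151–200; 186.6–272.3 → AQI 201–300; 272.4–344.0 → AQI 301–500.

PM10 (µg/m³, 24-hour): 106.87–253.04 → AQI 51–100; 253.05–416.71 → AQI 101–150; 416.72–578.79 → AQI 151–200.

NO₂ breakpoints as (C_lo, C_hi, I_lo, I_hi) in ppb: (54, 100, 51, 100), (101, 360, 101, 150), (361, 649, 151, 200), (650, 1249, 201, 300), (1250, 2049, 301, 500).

SO₂: 552.9 lies in 472.0–685.3, so I_lo=101, I_hi=150, C_lo=472.0, C_hi=685.3.
(150−101)/(685.3−472.0) × (552.9−472.0) + 101 = 49/213.3 × 80.9 + 101 ≈ 119.58 → 120.
PM2.5 301.2: bracket 272.4–344.0 → index 301–500; slope 199/71.6, offset 28.8.
AQI = 301 + 199/71.6·28.8 ≈ 381.04 ⇒ 381.
PM10: 477.98 ∈ [416.72, 578.79] ↔ index [151, 200].
151 + (477.98−416.72)·(200−151)/(578.79−416.72) = 151 + 61.26·49/162.07 ≈ 169.52, so AQI = 170.
NO₂: 636 lies in 361–649, so I_lo=151, I_hi=200, C_lo=361, C_hi=649.
(200−151)/(649−361) × (636−361) + 151 = 49/288 × 275 + 151 ≈ 197.79 → 198.
Sub-indices: SO₂→120, PM2.5→381, PM10→170, NO₂→198. Overall AQI = max = 381; dominant pollutant is PM2.5.

381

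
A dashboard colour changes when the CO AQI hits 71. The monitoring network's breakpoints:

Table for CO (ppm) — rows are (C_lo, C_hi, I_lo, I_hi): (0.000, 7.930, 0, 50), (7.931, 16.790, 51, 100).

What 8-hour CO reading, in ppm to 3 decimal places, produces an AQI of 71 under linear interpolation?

11.547

AQI 71 lies in the 51–100 band, which corresponds to 7.931–16.790 ppm.
C = 7.931 + (71−51)×(16.790−7.931)/(100−51) = 7.931 + 20×8.859/49 ≈ 11.54692 ppm → 11.547 ppm to 3 dp.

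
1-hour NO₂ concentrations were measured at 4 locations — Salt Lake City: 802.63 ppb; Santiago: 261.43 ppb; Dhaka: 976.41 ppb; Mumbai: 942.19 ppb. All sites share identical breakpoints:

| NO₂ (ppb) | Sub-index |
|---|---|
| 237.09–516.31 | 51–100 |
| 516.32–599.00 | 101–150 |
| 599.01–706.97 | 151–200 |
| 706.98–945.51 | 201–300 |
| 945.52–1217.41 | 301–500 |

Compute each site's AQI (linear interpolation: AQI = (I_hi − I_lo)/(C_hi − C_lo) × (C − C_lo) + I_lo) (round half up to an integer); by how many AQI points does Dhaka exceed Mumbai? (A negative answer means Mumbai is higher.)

25

Salt Lake City: row 706.98–945.51 (AQI 201–300). (300−201)·(802.63−706.98)/(945.51−706.98) + 201 = 99·95.65/238.53 + 201 ≈ 240.70 → 241.
Santiago: 261.43 lies in 237.09–516.31, so I_lo=51, I_hi=100, C_lo=237.09, C_hi=516.31.
(100−51)/(516.31−237.09) × (261.43−237.09) + 51 = 49/279.22 × 24.34 + 51 ≈ 55.27 → 55.
Dhaka: 976.41 lies in 945.52–1217.41, so I_lo=301, I_hi=500, C_lo=945.52, C_hi=1217.41.
(500−301)/(1217.41−945.52) × (976.41−945.52) + 301 = 199/271.89 × 30.89 + 301 ≈ 323.61 → 324.
Mumbai 942.19: bracket 706.98–945.51 → index 201–300; slope 99/238.53, offset 235.21.
AQI = 201 + 99/238.53·235.21 ≈ 298.62 ⇒ 299.
AQIs: Salt Lake City=241, Santiago=55, Dhaka=324, Mumbai=299. Dhaka (324) − Mumbai (299) = 25.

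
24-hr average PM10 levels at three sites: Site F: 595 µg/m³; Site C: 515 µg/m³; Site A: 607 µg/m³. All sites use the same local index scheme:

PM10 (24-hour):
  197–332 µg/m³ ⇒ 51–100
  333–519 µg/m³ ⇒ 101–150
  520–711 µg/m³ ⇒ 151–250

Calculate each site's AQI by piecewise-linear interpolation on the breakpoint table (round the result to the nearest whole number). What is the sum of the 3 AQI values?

Site F 595: bracket 520–711 → index 151–250; slope 99/191, offset 75.
AQI = 151 + 99/191·75 ≈ 189.87 ⇒ 190.
Site C: 515 lies in 333–519, so I_lo=101, I_hi=150, C_lo=333, C_hi=519.
(150−101)/(519−333) × (515−333) + 101 = 49/186 × 182 + 101 ≈ 148.95 → 149.
Site A: 607 ∈ [520, 711] ↔ index [151, 250].
151 + (607−520)·(250−151)/(711−520) = 151 + 87·99/191 ≈ 196.09, so AQI = 196.
AQIs: Site F=190, Site C=149, Site A=196. Sum = 190 + 149 + 196 = 535.

535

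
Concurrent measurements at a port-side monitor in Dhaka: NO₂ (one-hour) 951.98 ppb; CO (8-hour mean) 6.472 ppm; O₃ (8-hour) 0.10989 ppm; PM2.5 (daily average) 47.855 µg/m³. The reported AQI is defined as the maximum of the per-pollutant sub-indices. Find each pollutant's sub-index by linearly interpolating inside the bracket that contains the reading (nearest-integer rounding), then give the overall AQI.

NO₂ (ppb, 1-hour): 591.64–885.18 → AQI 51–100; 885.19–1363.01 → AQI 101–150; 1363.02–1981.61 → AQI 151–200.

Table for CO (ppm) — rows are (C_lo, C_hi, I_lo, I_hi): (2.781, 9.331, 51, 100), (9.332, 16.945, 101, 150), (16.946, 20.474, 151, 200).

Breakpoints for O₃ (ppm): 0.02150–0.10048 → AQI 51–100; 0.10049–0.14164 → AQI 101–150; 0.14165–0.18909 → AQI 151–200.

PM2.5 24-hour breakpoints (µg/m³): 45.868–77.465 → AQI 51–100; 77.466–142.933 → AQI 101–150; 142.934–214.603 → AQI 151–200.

112

NO₂: 951.98 ∈ [885.19, 1363.01] ↔ index [101, 150].
101 + (951.98−885.19)·(150−101)/(1363.01−885.19) = 101 + 66.79·49/477.82 ≈ 107.85, so AQI = 108.
CO: 6.472 lies in 2.781–9.331, so I_lo=51, I_hi=100, C_lo=2.781, C_hi=9.331.
(100−51)/(9.331−2.781) × (6.472−2.781) + 51 = 49/6.550 × 3.691 + 51 ≈ 78.61 → 79.
O₃: 0.10989 ∈ [0.10049, 0.14164] ↔ index [101, 150].
101 + (0.10989−0.10049)·(150−101)/(0.14164−0.10049) = 101 + 0.00940·49/0.04115 ≈ 112.19, so AQI = 112.
PM2.5: 47.855 lies in 45.868–77.465, so I_lo=51, I_hi=100, C_lo=45.868, C_hi=77.465.
(100−51)/(77.465−45.868) × (47.855−45.868) + 51 = 49/31.597 × 1.987 + 51 ≈ 54.08 → 54.
Sub-indices: NO₂→108, CO→79, O₃→112, PM2.5→54. Overall AQI = max = 112; dominant pollutant is O₃.
AQI 112: Unhealthy for Sensitive Groups.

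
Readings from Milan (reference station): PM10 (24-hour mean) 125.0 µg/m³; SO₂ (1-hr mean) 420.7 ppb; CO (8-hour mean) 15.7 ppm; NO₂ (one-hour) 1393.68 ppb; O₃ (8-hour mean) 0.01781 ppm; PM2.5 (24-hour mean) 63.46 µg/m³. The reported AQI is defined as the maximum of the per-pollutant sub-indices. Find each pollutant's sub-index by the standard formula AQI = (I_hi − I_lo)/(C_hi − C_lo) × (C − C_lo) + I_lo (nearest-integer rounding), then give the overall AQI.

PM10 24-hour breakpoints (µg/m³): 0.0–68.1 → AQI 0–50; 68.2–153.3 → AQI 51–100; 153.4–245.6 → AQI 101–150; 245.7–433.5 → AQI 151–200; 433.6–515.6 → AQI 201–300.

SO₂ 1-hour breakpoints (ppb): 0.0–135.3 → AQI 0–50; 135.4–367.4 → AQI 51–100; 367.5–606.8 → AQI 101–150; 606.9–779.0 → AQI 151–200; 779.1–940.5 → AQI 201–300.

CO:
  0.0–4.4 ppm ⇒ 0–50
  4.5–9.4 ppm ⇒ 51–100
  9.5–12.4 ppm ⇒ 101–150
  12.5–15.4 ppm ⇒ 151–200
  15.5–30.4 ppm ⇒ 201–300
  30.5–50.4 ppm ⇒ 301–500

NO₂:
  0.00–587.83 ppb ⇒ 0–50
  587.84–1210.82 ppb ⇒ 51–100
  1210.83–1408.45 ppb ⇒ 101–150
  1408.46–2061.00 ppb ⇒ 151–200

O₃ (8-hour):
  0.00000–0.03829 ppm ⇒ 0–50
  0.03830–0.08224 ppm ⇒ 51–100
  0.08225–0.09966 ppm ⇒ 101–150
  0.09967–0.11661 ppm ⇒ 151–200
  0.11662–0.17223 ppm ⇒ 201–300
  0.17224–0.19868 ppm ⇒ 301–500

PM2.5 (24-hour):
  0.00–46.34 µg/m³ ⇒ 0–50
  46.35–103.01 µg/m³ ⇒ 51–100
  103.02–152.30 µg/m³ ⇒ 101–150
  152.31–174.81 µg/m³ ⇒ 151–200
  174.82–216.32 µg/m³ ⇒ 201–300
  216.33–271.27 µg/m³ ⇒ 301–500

202

PM10 125.0: bracket 68.2–153.3 → index 51–100; slope 49/85.1, offset 56.8.
AQI = 51 + 49/85.1·56.8 ≈ 83.71 ⇒ 84.
SO₂: 420.7 ∈ [367.5, 606.8] ↔ index [101, 150].
101 + (420.7−367.5)·(150−101)/(606.8−367.5) = 101 + 53.2·49/239.3 ≈ 111.89, so AQI = 112.
CO: 15.7 lies in 15.5–30.4, so I_lo=201, I_hi=300, C_lo=15.5, C_hi=30.4.
(300−201)/(30.4−15.5) × (15.7−15.5) + 201 = 99/14.9 × 0.2 + 201 ≈ 202.33 → 202.
NO₂: row 1210.83–1408.45 (AQI 101–150). (150−101)·(1393.68−1210.83)/(1408.45−1210.83) + 101 = 49·182.85/197.62 + 101 ≈ 146.34 → 146.
O₃: 0.01781 ∈ [0.00000, 0.03829] ↔ index [0, 50].
0 + (0.01781−0.00000)·(50−0)/(0.03829−0.00000) = 0 + 0.01781·50/0.03829 ≈ 23.26, so AQI = 23.
PM2.5: 63.46 lies in 46.35–103.01, so I_lo=51, I_hi=100, C_lo=46.35, C_hi=103.01.
(100−51)/(103.01−46.35) × (63.46−46.35) + 51 = 49/56.66 × 17.11 + 51 ≈ 65.80 → 66.
Sub-indices: PM10→84, SO₂→112, CO→202, NO₂→146, O₃→23, PM2.5→66. Overall AQI = max = 202; dominant pollutant is CO.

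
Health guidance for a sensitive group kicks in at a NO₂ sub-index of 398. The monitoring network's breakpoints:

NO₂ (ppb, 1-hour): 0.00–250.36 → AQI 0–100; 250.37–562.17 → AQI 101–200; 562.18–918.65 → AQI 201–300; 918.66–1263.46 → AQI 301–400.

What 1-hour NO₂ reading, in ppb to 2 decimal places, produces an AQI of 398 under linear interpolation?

AQI 398 lies in the 301–400 band, which corresponds to 918.66–1263.46 ppb.
C = 918.66 + (398−301)×(1263.46−918.66)/(400−301) = 918.66 + 97×344.80/99 ≈ 1256.4943 ppb → 1256.49 ppb to 2 dp.

1256.49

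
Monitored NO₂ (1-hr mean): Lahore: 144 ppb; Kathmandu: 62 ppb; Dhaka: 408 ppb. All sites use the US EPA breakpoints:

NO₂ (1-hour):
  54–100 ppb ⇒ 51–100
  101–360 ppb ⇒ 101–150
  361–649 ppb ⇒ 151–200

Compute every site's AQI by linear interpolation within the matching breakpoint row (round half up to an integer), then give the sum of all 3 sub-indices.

328

Lahore: 144 ∈ [101, 360] ↔ index [101, 150].
101 + (144−101)·(150−101)/(360−101) = 101 + 43·49/259 ≈ 109.14, so AQI = 109.
Kathmandu: 62 ∈ [54, 100] ↔ index [51, 100].
51 + (62−54)·(100−51)/(100−54) = 51 + 8·49/46 ≈ 59.52, so AQI = 60.
Dhaka: 408 ∈ [361, 649] ↔ index [151, 200].
151 + (408−361)·(200−151)/(649−361) = 151 + 47·49/288 ≈ 159.00, so AQI = 159.
AQIs: Lahore=109, Kathmandu=60, Dhaka=159. Sum = 109 + 60 + 159 = 328.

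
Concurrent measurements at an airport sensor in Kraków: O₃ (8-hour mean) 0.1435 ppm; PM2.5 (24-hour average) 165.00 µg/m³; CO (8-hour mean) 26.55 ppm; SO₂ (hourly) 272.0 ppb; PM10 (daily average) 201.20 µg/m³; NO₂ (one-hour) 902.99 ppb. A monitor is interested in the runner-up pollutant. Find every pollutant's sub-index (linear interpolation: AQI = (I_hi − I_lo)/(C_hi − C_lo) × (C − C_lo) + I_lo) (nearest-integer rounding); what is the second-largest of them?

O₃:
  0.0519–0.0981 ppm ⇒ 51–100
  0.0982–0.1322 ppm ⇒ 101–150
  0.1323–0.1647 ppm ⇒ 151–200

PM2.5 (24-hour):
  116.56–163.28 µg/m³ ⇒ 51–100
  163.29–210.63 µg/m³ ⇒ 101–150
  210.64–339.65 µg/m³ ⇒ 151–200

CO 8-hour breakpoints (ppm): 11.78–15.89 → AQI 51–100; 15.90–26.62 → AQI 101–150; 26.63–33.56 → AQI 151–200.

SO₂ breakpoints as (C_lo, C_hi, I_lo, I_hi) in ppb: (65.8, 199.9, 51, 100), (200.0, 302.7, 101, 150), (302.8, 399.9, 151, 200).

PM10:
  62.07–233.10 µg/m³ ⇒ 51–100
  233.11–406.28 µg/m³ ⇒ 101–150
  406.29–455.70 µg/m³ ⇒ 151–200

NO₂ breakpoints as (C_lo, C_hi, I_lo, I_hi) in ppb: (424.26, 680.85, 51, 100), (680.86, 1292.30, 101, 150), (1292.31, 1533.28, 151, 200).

150

O₃: row 0.1323–0.1647 (AQI 151–200). (200−151)·(0.1435−0.1323)/(0.1647−0.1323) + 151 = 49·0.0112/0.0324 + 151 ≈ 167.94 → 168.
PM2.5: row 163.29–210.63 (AQI 101–150). (150−101)·(165.00−163.29)/(210.63−163.29) + 101 = 49·1.71/47.34 + 101 ≈ 102.77 → 103.
CO: row 15.90–26.62 (AQI 101–150). (150−101)·(26.55−15.90)/(26.62−15.90) + 101 = 49·10.65/10.72 + 101 ≈ 149.68 → 150.
SO₂: 272.0 lies in 200.0–302.7, so I_lo=101, I_hi=150, C_lo=200.0, C_hi=302.7.
(150−101)/(302.7−200.0) × (272.0−200.0) + 101 = 49/102.7 × 72.0 + 101 ≈ 135.35 → 135.
PM10: 201.20 lies in 62.07–233.10, so I_lo=51, I_hi=100, C_lo=62.07, C_hi=233.10.
(100−51)/(233.10−62.07) × (201.20−62.07) + 51 = 49/171.03 × 139.13 + 51 ≈ 90.86 → 91.
NO₂: row 680.86–1292.30 (AQI 101–150). (150−101)·(902.99−680.86)/(1292.30−680.86) + 101 = 49·222.13/611.44 + 101 ≈ 118.80 → 119.
Sub-indices: O₃→168, PM2.5→103, CO→150, SO₂→135, PM10→91, NO₂→119. Ranked high→low: 168, 150, 135, 119, 103, 91. Second-highest sub-index = 150.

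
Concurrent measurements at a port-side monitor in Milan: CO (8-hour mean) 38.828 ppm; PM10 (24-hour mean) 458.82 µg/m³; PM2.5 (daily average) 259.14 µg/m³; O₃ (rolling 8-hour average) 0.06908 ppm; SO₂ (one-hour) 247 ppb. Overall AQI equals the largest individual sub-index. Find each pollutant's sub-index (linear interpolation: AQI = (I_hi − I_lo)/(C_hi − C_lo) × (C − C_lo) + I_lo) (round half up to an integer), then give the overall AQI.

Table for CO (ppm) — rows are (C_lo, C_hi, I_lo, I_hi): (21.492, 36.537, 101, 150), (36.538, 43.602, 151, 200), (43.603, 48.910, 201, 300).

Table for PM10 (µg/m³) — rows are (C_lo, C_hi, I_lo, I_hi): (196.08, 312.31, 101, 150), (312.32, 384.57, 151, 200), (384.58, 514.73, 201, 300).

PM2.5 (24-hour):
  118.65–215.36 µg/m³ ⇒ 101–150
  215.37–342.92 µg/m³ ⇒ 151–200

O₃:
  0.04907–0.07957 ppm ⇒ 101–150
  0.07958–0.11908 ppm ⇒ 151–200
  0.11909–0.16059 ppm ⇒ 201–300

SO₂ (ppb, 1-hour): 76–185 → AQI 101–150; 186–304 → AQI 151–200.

257

CO 38.828: bracket 36.538–43.602 → index 151–200; slope 49/7.064, offset 2.290.
AQI = 151 + 49/7.064·2.290 ≈ 166.88 ⇒ 167.
PM10: row 384.58–514.73 (AQI 201–300). (300−201)·(458.82−384.58)/(514.73−384.58) + 201 = 99·74.24/130.15 + 201 ≈ 257.47 → 257.
PM2.5 259.14: bracket 215.37–342.92 → index 151–200; slope 49/127.55, offset 43.77.
AQI = 151 + 49/127.55·43.77 ≈ 167.81 ⇒ 168.
O₃: row 0.04907–0.07957 (AQI 101–150). (150−101)·(0.06908−0.04907)/(0.07957−0.04907) + 101 = 49·0.02001/0.03050 + 101 ≈ 133.15 → 133.
SO₂: 247 ∈ [186, 304] ↔ index [151, 200].
151 + (247−186)·(200−151)/(304−186) = 151 + 61·49/118 ≈ 176.33, so AQI = 176.
Sub-indices: CO→167, PM10→257, PM2.5→168, O₃→133, SO₂→176. Overall AQI = max = 257; dominant pollutant is PM10.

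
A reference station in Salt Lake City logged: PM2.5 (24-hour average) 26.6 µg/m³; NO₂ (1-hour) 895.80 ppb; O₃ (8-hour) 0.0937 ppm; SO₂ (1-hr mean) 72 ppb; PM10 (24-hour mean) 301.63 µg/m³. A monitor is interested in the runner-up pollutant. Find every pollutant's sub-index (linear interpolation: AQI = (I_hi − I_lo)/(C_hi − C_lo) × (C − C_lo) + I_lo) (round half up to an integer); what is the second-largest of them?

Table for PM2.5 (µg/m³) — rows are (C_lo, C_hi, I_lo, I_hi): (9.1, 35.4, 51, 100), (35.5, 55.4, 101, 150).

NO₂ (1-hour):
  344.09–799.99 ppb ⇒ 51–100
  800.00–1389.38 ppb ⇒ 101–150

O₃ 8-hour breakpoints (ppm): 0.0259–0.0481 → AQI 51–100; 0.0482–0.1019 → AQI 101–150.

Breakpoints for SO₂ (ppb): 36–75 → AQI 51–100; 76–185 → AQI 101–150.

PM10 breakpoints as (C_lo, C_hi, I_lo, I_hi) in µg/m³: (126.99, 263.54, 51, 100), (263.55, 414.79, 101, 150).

PM2.5: 26.6 lies in 9.1–35.4, so I_lo=51, I_hi=100, C_lo=9.1, C_hi=35.4.
(100−51)/(35.4−9.1) × (26.6−9.1) + 51 = 49/26.3 × 17.5 + 51 ≈ 83.60 → 84.
NO₂: 895.80 lies in 800.00–1389.38, so I_lo=101, I_hi=150, C_lo=800.00, C_hi=1389.38.
(150−101)/(1389.38−800.00) × (895.80−800.00) + 101 = 49/589.38 × 95.80 + 101 ≈ 108.96 → 109.
O₃: 0.0937 ∈ [0.0482, 0.1019] ↔ index [101, 150].
101 + (0.0937−0.0482)·(150−101)/(0.1019−0.0482) = 101 + 0.0455·49/0.0537 ≈ 142.52, so AQI = 143.
SO₂: row 36–75 (AQI 51–100). (100−51)·(72−36)/(75−36) + 51 = 49·36/39 + 51 ≈ 96.23 → 96.
PM10: 301.63 ∈ [263.55, 414.79] ↔ index [101, 150].
101 + (301.63−263.55)·(150−101)/(414.79−263.55) = 101 + 38.08·49/151.24 ≈ 113.34, so AQI = 113.
Sub-indices: PM2.5→84, NO₂→109, O₃→143, SO₂→96, PM10→113. Ranked high→low: 143, 113, 109, 96, 84. Second-highest sub-index = 113.

113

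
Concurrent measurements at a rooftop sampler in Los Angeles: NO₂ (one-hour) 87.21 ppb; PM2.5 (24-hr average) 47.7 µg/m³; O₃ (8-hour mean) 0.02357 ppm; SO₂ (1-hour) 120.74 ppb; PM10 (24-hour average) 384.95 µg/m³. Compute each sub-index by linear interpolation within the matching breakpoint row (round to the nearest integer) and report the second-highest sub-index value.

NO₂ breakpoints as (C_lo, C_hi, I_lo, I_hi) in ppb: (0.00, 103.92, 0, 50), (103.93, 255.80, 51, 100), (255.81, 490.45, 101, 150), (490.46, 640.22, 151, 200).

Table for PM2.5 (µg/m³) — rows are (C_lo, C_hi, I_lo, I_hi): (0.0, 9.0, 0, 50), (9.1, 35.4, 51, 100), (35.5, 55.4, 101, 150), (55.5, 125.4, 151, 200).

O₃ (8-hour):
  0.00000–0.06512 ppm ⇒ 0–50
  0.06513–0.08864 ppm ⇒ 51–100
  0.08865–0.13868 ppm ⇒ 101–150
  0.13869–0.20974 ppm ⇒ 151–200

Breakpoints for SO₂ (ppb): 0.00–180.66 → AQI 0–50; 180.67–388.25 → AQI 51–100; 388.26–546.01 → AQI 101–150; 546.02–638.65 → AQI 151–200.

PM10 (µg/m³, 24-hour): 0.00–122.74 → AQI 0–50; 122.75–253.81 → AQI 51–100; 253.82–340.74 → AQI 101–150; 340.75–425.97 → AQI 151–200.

NO₂: 87.21 ∈ [0.00, 103.92] ↔ index [0, 50].
0 + (87.21−0.00)·(50−0)/(103.92−0.00) = 0 + 87.21·50/103.92 ≈ 41.96, so AQI = 42.
PM2.5: 47.7 lies in 35.5–55.4, so I_lo=101, I_hi=150, C_lo=35.5, C_hi=55.4.
(150−101)/(55.4−35.5) × (47.7−35.5) + 101 = 49/19.9 × 12.2 + 101 ≈ 131.04 → 131.
O₃ 0.02357: bracket 0.00000–0.06512 → index 0–50; slope 50/0.06512, offset 0.02357.
AQI = 0 + 50/0.06512·0.02357 ≈ 18.10 ⇒ 18.
SO₂: 120.74 ∈ [0.00, 180.66] ↔ index [0, 50].
0 + (120.74−0.00)·(50−0)/(180.66−0.00) = 0 + 120.74·50/180.66 ≈ 33.42, so AQI = 33.
PM10: row 340.75–425.97 (AQI 151–200). (200−151)·(384.95−340.75)/(425.97−340.75) + 151 = 49·44.20/85.22 + 151 ≈ 176.41 → 176.
Sub-indices: NO₂→42, PM2.5→131, O₃→18, SO₂→33, PM10→176. Ranked high→low: 176, 131, 42, 33, 18. Second-highest sub-index = 131.

131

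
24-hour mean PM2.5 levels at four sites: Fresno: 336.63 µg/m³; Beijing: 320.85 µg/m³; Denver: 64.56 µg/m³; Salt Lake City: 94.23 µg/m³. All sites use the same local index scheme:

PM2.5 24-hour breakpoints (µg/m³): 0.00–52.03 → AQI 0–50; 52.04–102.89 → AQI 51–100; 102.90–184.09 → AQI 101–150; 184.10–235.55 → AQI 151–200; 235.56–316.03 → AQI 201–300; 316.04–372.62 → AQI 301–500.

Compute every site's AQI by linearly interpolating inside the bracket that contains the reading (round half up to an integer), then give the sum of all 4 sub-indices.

846

Fresno: row 316.04–372.62 (AQI 301–500). (500−301)·(336.63−316.04)/(372.62−316.04) + 301 = 199·20.59/56.58 + 301 ≈ 373.42 → 373.
Beijing: 320.85 ∈ [316.04, 372.62] ↔ index [301, 500].
301 + (320.85−316.04)·(500−301)/(372.62−316.04) = 301 + 4.81·199/56.58 ≈ 317.92, so AQI = 318.
Denver: row 52.04–102.89 (AQI 51–100). (100−51)·(64.56−52.04)/(102.89−52.04) + 51 = 49·12.52/50.85 + 51 ≈ 63.06 → 63.
Salt Lake City 94.23: bracket 52.04–102.89 → index 51–100; slope 49/50.85, offset 42.19.
AQI = 51 + 49/50.85·42.19 ≈ 91.66 ⇒ 92.
AQIs: Fresno=373, Beijing=318, Denver=63, Salt Lake City=92. Sum = 373 + 318 + 63 + 92 = 846.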